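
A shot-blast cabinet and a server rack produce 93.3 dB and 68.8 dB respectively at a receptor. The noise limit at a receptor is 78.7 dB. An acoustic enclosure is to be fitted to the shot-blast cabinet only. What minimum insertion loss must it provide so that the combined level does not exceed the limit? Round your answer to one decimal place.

15.1 dB

The untreated sources together contribute 10^(68.8/10) = 7.586e+06, i.e. 68.80 dB.
To meet 78.7 dB overall, the treated shot-blast cabinet may contribute at most 10^(78.7/10) − 7.586e+06 = 6.655e+07, i.e. 78.23 dB.
Required insertion loss = 93.3 − 78.23 = 15.07 dB.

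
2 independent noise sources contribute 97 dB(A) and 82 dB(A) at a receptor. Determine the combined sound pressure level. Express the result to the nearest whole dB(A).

97 dB(A)

Incoherent sources combine by intensity addition: L_total = 10·log₁₀(Σ 10^(L_i/10)).
Σ 10^(L/10) = 10^(97/10) + 10^(82/10) = 5.170e+09.
L_total = 10·log₁₀(5.170e+09) = 97.14 dB(A).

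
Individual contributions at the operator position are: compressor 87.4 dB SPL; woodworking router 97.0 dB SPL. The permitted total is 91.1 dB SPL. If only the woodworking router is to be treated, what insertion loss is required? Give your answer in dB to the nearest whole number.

Fixed contribution from the other source: Σ 10^(L/10) = 10^(87.4/10) = 5.495e+08 (87.40 dB SPL).
To meet 91.1 dB SPL overall, the treated woodworking router may contribute at most 10^(91.1/10) − 5.495e+08 = 7.387e+08, i.e. 88.68 dB SPL.
Required insertion loss = 97.0 − 88.68 = 8.32 dB.

8 dB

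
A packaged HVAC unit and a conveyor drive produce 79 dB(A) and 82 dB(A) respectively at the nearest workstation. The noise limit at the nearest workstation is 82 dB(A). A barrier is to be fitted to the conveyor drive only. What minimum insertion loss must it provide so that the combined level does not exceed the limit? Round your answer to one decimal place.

3.0 dB

Fixed contribution from the other source: Σ 10^(L/10) = 10^(79/10) = 7.943e+07 (79.00 dB(A)).
To meet 82 dB(A) overall, the treated conveyor drive may contribute at most 10^(82/10) − 7.943e+07 = 7.906e+07, i.e. 78.98 dB(A).
So the conveyor drive must be reduced from 82 to 78.98 dB(A): IL = 3.02 dB.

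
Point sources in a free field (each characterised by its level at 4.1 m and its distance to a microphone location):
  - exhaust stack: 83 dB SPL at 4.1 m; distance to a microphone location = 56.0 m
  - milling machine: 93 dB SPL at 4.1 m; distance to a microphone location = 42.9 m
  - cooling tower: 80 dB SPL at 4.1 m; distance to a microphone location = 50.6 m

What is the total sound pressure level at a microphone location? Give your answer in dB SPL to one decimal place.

Apply inverse-square spreading to bring every level to the receiver, then sum 10^(L/10).
exhaust stack: 83 − 20·log₁₀(56.0/4.1) = 83 − 22.71 = 60.29 dB SPL.
milling machine: 93 − 20·log₁₀(42.9/4.1) = 93 − 20.39 = 72.61 dB SPL.
cooling tower: 80 − 20·log₁₀(50.6/4.1) = 80 − 21.83 = 58.17 dB SPL.
Σ 10^(L/10) = 1.995e+07 → L_total = 10·log₁₀(1.995e+07) = 73.00 dB SPL.

73.0 dB SPL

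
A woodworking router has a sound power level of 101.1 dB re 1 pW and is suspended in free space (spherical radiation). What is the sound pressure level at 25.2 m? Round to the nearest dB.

62 dB

L_p = L_w − 10·log₁₀(4π·r²) with r = 25.2 m.
4π·r² = 7980 m², 10·log₁₀ of that is 39.020 dB.
L_p = 101.1 − 39.020 = 62.08 dB.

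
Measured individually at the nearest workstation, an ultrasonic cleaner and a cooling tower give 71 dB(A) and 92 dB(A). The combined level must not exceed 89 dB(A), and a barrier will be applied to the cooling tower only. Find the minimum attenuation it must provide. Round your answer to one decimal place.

The untreated sources together contribute 10^(71/10) = 1.259e+07, i.e. 71.00 dB(A).
To meet 89 dB(A) overall, the treated cooling tower may contribute at most 10^(89/10) − 1.259e+07 = 7.817e+08, i.e. 88.93 dB(A).
Required insertion loss = 92 − 88.93 = 3.07 dB.

3.1 dB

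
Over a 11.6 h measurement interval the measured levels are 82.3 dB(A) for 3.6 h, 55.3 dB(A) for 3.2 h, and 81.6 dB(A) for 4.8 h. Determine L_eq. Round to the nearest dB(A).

Weight each interval's intensity by its duration and average over T = 11.6 h:
Σ tᵢ·10^(Lᵢ/10) = 3.6·10^(82.3/10) + 3.2·10^(55.3/10) + 4.8·10^(81.6/10) = 1.306e+09.
L_eq = 10·log₁₀(1.306e+09/11.6) = 80.52 dB(A).

81 dB(A)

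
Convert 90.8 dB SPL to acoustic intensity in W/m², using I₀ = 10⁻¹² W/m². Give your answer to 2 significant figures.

0.0012 W/m²

I/I₀ = 10^(90.8/10) = 1.202e+09, so I = 1.202e+09 × 10⁻¹² W/m².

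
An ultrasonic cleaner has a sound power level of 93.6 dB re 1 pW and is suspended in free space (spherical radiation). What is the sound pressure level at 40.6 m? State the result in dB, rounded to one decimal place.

50.4 dB

The power spreads over a sphere of area 4π·r², so L_p = L_w − 10·log₁₀(4π·r²).
4π·r² = 2.071e+04 m², 10·log₁₀ of that is 43.163 dB.
L_p = 93.6 − 43.163 = 50.44 dB.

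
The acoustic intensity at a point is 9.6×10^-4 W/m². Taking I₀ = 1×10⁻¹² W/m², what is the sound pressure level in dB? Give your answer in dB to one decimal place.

89.8 dB

I/I₀ = 9.6×10^-4/10⁻¹² = 9.6×10^8, and L = 10·log₁₀(I/I₀).
L = 10·(0.9823 + 8) = 89.82 dB.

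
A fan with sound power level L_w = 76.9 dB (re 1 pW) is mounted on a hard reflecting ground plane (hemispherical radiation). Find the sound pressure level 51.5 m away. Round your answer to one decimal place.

L_p = L_w − 10·log₁₀(2π·r²) with r = 51.5 m.
2π·r² = 1.666e+04 m², 10·log₁₀ of that is 42.218 dB.
L_p = 76.9 − 42.218 = 34.68 dB.

34.7 dB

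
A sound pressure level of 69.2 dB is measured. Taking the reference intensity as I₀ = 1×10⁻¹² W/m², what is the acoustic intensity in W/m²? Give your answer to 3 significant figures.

I/I₀ = 10^(69.2/10) = 8.318e+06, so I = 8.318e+06 × 10⁻¹² W/m².

8.32e-06 W/m²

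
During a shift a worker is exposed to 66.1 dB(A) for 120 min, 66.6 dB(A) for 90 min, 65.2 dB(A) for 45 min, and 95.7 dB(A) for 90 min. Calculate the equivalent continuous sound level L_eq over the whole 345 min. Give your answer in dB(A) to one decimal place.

Weight each interval's intensity by its duration and average over T = 345 min:
Σ tᵢ·10^(Lᵢ/10) = 120·10^(66.1/10) + 90·10^(66.6/10) + 45·10^(65.2/10) + 90·10^(95.7/10) = 3.354e+11.
L_eq = 10·log₁₀(3.354e+11/345) = 89.88 dB(A).

89.9 dB(A)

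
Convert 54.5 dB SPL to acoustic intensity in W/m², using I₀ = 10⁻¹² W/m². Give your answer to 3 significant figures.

L = 10·log₁₀(I/I₀) ⇒ I = I₀·10^(L/10) = 10⁻¹² × 10^5.45.

2.82e-07 W/m²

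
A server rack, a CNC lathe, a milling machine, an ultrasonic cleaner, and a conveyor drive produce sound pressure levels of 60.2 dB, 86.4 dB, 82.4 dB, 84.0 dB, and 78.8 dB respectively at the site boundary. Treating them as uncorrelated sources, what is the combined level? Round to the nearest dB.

Incoherent sources combine by intensity addition: L_total = 10·log₁₀(Σ 10^(L_i/10)).
Σ 10^(L/10) = 10^(60.2/10) + 10^(86.4/10) + 10^(82.4/10) + 10^(84.0/10) + 10^(78.8/10) = 9.384e+08.
L_total = 10·log₁₀(9.384e+08) = 89.72 dB.

90 dB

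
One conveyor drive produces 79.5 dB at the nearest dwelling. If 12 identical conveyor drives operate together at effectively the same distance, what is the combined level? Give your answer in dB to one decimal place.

90.3 dB

N identical incoherent sources raise the level by 10·log₁₀ N.
L_total = 79.5 + 10·log₁₀(12) = 79.5 + 10.792 = 90.29 dB.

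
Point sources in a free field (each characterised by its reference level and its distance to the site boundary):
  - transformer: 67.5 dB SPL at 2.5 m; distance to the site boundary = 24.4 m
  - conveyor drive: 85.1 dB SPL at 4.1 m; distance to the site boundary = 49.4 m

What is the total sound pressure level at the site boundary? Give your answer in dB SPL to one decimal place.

Apply inverse-square spreading to bring every level to the receiver, then sum 10^(L/10).
transformer: 67.5 − 20·log₁₀(24.4/2.5) = 67.5 − 19.79 = 47.71 dB SPL.
conveyor drive: 85.1 − 20·log₁₀(49.4/4.1) = 85.1 − 21.62 = 63.48 dB SPL.
Σ 10^(L/10) = 2.288e+06 → L_total = 10·log₁₀(2.288e+06) = 63.59 dB SPL.

63.6 dB SPL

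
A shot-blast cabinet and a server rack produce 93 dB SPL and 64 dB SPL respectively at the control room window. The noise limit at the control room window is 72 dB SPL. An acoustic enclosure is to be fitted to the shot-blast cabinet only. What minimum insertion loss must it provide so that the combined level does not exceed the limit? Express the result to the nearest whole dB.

Fixed contribution from the other source: Σ 10^(L/10) = 10^(64/10) = 2.512e+06 (64.00 dB SPL).
The limit corresponds to 10^(72/10) = 1.585e+07; subtracting the fixed part leaves 1.334e+07 for the shot-blast cabinet, i.e. 71.25 dB SPL.
Required insertion loss = 93 − 71.25 = 21.75 dB.

22 dB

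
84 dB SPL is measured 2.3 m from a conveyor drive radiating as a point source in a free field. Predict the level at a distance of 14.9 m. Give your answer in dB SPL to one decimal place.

Point-source attenuation: ΔL = 20·log₁₀(r₂/r₁) = 20·log₁₀(14.9/2.3) = 16.229 dB.
L₂ = 84 − 20·log₁₀(14.9/2.3) = 84 − 16.229 = 67.77 dB SPL.

67.8 dB SPL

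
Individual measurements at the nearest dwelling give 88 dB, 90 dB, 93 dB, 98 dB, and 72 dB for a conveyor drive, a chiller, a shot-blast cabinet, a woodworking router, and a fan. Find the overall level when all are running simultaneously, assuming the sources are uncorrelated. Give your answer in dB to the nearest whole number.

100 dB

For uncorrelated sources the intensities add, so convert each level to linear form, sum, and take 10·log₁₀ of the total.
Σ 10^(L/10) = 10^(88/10) + 10^(90/10) + 10^(93/10) + 10^(98/10) + 10^(72/10) = 9.952e+09.
L_total = 10·log₁₀(9.952e+09) = 99.98 dB.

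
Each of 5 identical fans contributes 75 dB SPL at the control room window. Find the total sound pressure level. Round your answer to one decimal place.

With 5 equal, uncorrelated contributions the intensity is 5× that of one unit, giving a rise of 10·log₁₀ 5.
L_total = 75 + 10·log₁₀(5) = 75 + 6.990 = 81.99 dB SPL.

82.0 dB SPL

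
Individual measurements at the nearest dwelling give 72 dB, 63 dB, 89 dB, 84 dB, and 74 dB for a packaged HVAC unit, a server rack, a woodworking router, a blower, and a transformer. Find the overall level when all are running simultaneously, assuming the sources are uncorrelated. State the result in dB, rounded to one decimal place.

Incoherent sources combine by intensity addition: L_total = 10·log₁₀(Σ 10^(L_i/10)).
Σ 10^(L/10) = 10^(72/10) + 10^(63/10) + 10^(89/10) + 10^(84/10) + 10^(74/10) = 1.088e+09.
L_total = 10·log₁₀(1.088e+09) = 90.37 dB.

90.4 dB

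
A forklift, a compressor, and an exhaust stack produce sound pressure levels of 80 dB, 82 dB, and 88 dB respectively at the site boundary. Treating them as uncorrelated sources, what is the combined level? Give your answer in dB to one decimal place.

89.5 dB

Incoherent sources combine by intensity addition: L_total = 10·log₁₀(Σ 10^(L_i/10)).
Σ 10^(L/10) = 10^(80/10) + 10^(82/10) + 10^(88/10) = 8.894e+08.
L_total = 10·log₁₀(8.894e+08) = 89.49 dB.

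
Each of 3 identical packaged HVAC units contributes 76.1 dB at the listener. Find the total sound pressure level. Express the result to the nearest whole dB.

N identical incoherent sources raise the level by 10·log₁₀ N.
L_total = 76.1 + 10·log₁₀(3) = 76.1 + 4.771 = 80.87 dB.

81 dB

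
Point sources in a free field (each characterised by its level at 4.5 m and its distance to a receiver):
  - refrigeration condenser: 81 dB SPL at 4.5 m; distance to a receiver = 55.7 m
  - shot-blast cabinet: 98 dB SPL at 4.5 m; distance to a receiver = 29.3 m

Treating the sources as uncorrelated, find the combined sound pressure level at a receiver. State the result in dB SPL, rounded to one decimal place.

81.8 dB SPL

Propagate each source to the receiver with L = L_ref − 20·log₁₀(r/r_ref), then add intensities.
refrigeration condenser: 81 − 20·log₁₀(55.7/4.5) = 81 − 21.85 = 59.15 dB SPL.
shot-blast cabinet: 98 − 20·log₁₀(29.3/4.5) = 98 − 16.27 = 81.73 dB SPL.
Σ 10^(L/10) = 1.497e+08 → L_total = 10·log₁₀(1.497e+08) = 81.75 dB SPL.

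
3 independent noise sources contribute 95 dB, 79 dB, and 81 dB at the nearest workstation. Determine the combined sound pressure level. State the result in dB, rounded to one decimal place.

95.3 dB

For uncorrelated sources the intensities add, so convert each level to linear form, sum, and take 10·log₁₀ of the total.
Σ 10^(L/10) = 10^(95/10) + 10^(79/10) + 10^(81/10) = 3.368e+09.
L_total = 10·log₁₀(3.368e+09) = 95.27 dB.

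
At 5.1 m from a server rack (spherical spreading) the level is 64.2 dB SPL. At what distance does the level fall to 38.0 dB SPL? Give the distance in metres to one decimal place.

104.1 m

For a point source L₁ − L₂ = 20·log₁₀(r₂/r₁), so r₂ = r₁·10^((L₁−L₂)/20).
r₂ = 5.1·10^((64.2−38.0)/20) = 5.1·10^(26.2/20) = 104.13 m.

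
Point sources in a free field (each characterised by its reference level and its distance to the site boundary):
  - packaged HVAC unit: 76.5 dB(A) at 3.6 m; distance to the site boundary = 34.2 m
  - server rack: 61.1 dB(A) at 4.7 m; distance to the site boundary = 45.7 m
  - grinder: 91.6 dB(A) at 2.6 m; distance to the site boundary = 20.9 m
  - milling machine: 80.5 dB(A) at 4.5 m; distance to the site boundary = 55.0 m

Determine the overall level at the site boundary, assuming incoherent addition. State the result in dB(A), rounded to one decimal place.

73.7 dB(A)

Propagate each source to the receiver with L = L_ref − 20·log₁₀(r/r_ref), then add intensities.
packaged HVAC unit: 76.5 − 20·log₁₀(34.2/3.6) = 76.5 − 19.55 = 56.95 dB(A).
server rack: 61.1 − 20·log₁₀(45.7/4.7) = 61.1 − 19.76 = 41.34 dB(A).
grinder: 91.6 − 20·log₁₀(20.9/2.6) = 91.6 − 18.10 = 73.50 dB(A).
milling machine: 80.5 − 20·log₁₀(55.0/4.5) = 80.5 − 21.74 = 58.76 dB(A).
Σ 10^(L/10) = 2.363e+07 → L_total = 10·log₁₀(2.363e+07) = 73.73 dB(A).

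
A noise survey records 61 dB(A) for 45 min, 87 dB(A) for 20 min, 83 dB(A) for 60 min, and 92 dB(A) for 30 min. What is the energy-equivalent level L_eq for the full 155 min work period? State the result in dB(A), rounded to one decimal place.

The energy average is taken in the linear domain: L_eq = 10·log₁₀[(Σ tᵢ·10^(Lᵢ/10))/T], T = 155 min.
Σ tᵢ·10^(Lᵢ/10) = 45·10^(61/10) + 20·10^(87/10) + 60·10^(83/10) + 30·10^(92/10) = 6.960e+10.
L_eq = 10·log₁₀(6.960e+10/155) = 86.52 dB(A).

86.5 dB(A)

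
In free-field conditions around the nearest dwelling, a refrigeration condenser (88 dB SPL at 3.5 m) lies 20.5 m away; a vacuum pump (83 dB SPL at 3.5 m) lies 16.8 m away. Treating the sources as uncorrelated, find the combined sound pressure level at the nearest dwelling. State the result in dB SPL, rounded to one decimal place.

74.3 dB SPL

First find each source's level at the receiver (point-source: −20·log₁₀(r/r_ref)), then combine on an intensity basis.
refrigeration condenser: 88 − 20·log₁₀(20.5/3.5) = 88 − 15.35 = 72.65 dB SPL.
vacuum pump: 83 − 20·log₁₀(16.8/3.5) = 83 − 13.62 = 69.38 dB SPL.
Σ 10^(L/10) = 2.705e+07 → L_total = 10·log₁₀(2.705e+07) = 74.32 dB SPL.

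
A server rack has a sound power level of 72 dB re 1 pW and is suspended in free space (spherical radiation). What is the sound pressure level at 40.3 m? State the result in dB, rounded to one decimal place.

28.9 dB

The power spreads over a sphere of area 4π·r², so L_p = L_w − 10·log₁₀(4π·r²).
4π·r² = 2.041e+04 m², 10·log₁₀ of that is 43.098 dB.
L_p = 72 − 43.098 = 28.90 dB.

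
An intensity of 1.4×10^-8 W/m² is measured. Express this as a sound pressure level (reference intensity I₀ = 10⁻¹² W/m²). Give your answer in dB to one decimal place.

Dividing by I₀ shifts the exponent by 12: I/I₀ = 1.4×10^4.
L = 10·(0.1461 + 4) = 41.46 dB.

41.5 dB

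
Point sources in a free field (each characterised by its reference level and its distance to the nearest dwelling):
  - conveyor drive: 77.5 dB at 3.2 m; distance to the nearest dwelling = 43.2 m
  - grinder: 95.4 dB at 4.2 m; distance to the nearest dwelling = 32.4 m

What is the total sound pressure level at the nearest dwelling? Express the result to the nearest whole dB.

78 dB

Propagate each source to the receiver with L = L_ref − 20·log₁₀(r/r_ref), then add intensities.
conveyor drive: 77.5 − 20·log₁₀(43.2/3.2) = 77.5 − 22.61 = 54.89 dB.
grinder: 95.4 − 20·log₁₀(32.4/4.2) = 95.4 − 17.75 = 77.65 dB.
Σ 10^(L/10) = 5.857e+07 → L_total = 10·log₁₀(5.857e+07) = 77.68 dB.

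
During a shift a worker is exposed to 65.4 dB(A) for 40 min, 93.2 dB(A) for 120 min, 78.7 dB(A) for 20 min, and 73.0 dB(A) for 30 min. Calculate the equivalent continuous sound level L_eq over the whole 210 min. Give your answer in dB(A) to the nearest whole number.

Weight each interval's intensity by its duration and average over T = 210 min:
Σ tᵢ·10^(Lᵢ/10) = 40·10^(65.4/10) + 120·10^(93.2/10) + 20·10^(78.7/10) + 30·10^(73.0/10) = 2.529e+11.
L_eq = 10·log₁₀(2.529e+11/210) = 90.81 dB(A).

91 dB(A)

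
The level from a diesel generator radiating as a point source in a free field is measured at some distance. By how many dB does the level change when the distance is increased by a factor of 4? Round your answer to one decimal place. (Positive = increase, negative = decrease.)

-12.0 dB

With spherical spreading the level changes by −20·log₁₀(r₂/r₁).
ΔL = −20·log₁₀(4) = -12.04 dB.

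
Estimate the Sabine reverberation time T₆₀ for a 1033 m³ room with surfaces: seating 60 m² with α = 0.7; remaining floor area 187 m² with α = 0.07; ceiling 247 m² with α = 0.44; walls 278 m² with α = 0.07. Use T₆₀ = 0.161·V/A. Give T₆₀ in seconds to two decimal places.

0.91 s

A = Σ Sᵢαᵢ = 60·0.7 + 187·0.07 + 247·0.44 + 278·0.07 = 183.23 m².
T₆₀ = 0.161·V/A = 0.161·1033/183.23 = 0.908 s.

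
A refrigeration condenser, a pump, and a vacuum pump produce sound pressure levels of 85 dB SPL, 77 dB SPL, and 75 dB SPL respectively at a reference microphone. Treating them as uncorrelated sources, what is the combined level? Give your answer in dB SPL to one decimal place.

Incoherent sources combine by intensity addition: L_total = 10·log₁₀(Σ 10^(L_i/10)).
Σ 10^(L/10) = 10^(85/10) + 10^(77/10) + 10^(75/10) = 3.980e+08.
L_total = 10·log₁₀(3.980e+08) = 86.00 dB SPL.

86.0 dB SPL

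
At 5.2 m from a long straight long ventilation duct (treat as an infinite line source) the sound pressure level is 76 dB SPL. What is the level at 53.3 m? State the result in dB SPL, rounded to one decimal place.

For a line source, L₂ = L₁ − 10·log₁₀(r₂/r₁).
L₂ = 76 − 10·log₁₀(53.3/5.2) = 76 − 10.107 = 65.89 dB SPL.

65.9 dB SPL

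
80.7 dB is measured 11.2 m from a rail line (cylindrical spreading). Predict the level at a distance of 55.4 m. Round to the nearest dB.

For a line source, L₂ = L₁ − 10·log₁₀(r₂/r₁).
L₂ = 80.7 − 10·log₁₀(55.4/11.2) = 80.7 − 6.943 = 73.76 dB.

74 dB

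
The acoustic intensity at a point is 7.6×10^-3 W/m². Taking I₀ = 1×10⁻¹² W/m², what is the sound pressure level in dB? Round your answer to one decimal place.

Dividing by I₀ shifts the exponent by 12: I/I₀ = 7.6×10^9.
L = 10·(0.8808 + 9) = 98.81 dB.

98.8 dB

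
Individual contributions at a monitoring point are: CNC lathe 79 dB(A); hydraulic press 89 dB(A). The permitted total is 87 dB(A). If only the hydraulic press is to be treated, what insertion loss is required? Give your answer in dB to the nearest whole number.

Fixed contribution from the other source: Σ 10^(L/10) = 10^(79/10) = 7.943e+07 (79.00 dB(A)).
The limit corresponds to 10^(87/10) = 5.012e+08; subtracting the fixed part leaves 4.218e+08 for the hydraulic press, i.e. 86.25 dB(A).
So the hydraulic press must be reduced from 89 to 86.25 dB(A): IL = 2.75 dB.

3 dB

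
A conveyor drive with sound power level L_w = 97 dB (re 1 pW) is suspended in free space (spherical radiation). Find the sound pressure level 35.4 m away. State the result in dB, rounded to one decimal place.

The power spreads over a sphere of area 4π·r², so L_p = L_w − 10·log₁₀(4π·r²).
4π·r² = 1.575e+04 m², 10·log₁₀ of that is 41.972 dB.
L_p = 97 − 41.972 = 55.03 dB.

55.0 dB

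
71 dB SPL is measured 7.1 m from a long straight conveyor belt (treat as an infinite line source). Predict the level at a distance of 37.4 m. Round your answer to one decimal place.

Line-source attenuation: ΔL = 10·log₁₀(r₂/r₁) = 10·log₁₀(37.4/7.1) = 7.216 dB.
L₂ = 71 − 10·log₁₀(37.4/7.1) = 71 − 7.216 = 63.78 dB SPL.

63.8 dB SPL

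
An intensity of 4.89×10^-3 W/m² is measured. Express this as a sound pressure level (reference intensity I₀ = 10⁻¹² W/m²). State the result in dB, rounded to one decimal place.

96.9 dB

Dividing by I₀ shifts the exponent by 12: I/I₀ = 4.89×10^9.
L = 10·(0.6893 + 9) = 96.89 dB.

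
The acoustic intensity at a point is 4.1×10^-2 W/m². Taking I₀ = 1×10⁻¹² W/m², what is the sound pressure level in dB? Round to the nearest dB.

L = 10·log₁₀(I/I₀) = 10·log₁₀(4.1×10^-2/10⁻¹²) = 10·log₁₀(4.1×10^10).
L = 10·(0.6128 + 10) = 106.13 dB.

106 dB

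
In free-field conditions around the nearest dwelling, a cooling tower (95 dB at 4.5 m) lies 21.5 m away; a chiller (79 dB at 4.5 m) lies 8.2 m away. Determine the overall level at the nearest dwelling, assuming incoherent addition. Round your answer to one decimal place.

82.1 dB

Propagate each source to the receiver with L = L_ref − 20·log₁₀(r/r_ref), then add intensities.
cooling tower: 95 − 20·log₁₀(21.5/4.5) = 95 − 13.58 = 81.42 dB.
chiller: 79 − 20·log₁₀(8.2/4.5) = 79 − 5.21 = 73.79 dB.
Σ 10^(L/10) = 1.625e+08 → L_total = 10·log₁₀(1.625e+08) = 82.11 dB.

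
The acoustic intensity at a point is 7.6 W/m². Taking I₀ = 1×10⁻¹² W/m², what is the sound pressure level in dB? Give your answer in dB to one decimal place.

128.8 dB

Dividing by I₀ shifts the exponent by 12: I/I₀ = 7.6×10^12.
L = 10·(0.8808 + 12) = 128.81 dB.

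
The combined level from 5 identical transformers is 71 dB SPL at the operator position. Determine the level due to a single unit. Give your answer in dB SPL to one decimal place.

64.0 dB SPL

Dividing the total intensity by 5 lowers the level by 10·log₁₀ 5 = 6.990 dB: L₁ = 71 − 6.990.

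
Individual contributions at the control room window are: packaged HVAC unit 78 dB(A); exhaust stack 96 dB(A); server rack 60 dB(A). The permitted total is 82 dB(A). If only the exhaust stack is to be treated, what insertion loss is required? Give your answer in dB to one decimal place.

16.3 dB

Everything except the exhaust stack sums to 10^(78/10) + 10^(60/10) = 6.410e+07 in linear terms, 78.07 dB(A).
The limit corresponds to 10^(82/10) = 1.585e+08; subtracting the fixed part leaves 9.439e+07 for the exhaust stack, i.e. 79.75 dB(A).
Required insertion loss = 96 − 79.75 = 16.25 dB.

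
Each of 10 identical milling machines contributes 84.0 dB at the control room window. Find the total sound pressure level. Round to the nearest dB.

With 10 equal, uncorrelated contributions the intensity is 10× that of one unit, giving a rise of 10·log₁₀ 10.
L_total = 84.0 + 10·log₁₀(10) = 84.0 + 10.000 = 94.00 dB.

94 dB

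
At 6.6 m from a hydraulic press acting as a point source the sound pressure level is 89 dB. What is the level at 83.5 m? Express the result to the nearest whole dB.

Spherical spreading from a point source gives a 20·log₁₀(r₂/r₁) drop.
L₂ = 89 − 20·log₁₀(83.5/6.6) = 89 − 22.043 = 66.96 dB.

67 dB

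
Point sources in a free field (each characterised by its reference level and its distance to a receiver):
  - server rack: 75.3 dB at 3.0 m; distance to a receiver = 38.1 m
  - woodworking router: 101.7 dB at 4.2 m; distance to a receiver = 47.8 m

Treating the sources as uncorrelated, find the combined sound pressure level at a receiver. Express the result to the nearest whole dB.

81 dB

Propagate each source to the receiver with L = L_ref − 20·log₁₀(r/r_ref), then add intensities.
server rack: 75.3 − 20·log₁₀(38.1/3.0) = 75.3 − 22.08 = 53.22 dB.
woodworking router: 101.7 − 20·log₁₀(47.8/4.2) = 101.7 − 21.12 = 80.58 dB.
Σ 10^(L/10) = 1.144e+08 → L_total = 10·log₁₀(1.144e+08) = 80.58 dB.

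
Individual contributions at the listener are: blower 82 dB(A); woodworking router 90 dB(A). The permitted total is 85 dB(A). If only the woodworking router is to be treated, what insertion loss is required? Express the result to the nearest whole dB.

8 dB

Fixed contribution from the other source: Σ 10^(L/10) = 10^(82/10) = 1.585e+08 (82.00 dB(A)).
The limit corresponds to 10^(85/10) = 3.162e+08; subtracting the fixed part leaves 1.577e+08 for the woodworking router, i.e. 81.98 dB(A).
Required insertion loss = 90 − 81.98 = 8.02 dB.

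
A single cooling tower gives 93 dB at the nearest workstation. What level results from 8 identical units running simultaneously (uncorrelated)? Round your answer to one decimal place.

102.0 dB

L_total = L₁ + 10·log₁₀ N for N identical incoherent sources.
L_total = 93 + 10·log₁₀(8) = 93 + 9.031 = 102.03 dB.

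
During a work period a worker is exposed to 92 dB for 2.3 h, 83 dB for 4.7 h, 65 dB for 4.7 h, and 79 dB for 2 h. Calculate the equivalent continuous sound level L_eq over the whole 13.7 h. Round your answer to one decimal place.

L_eq = 10·log₁₀[(1/T)·Σ tᵢ·10^(Lᵢ/10)] with T = 13.7 h.
Σ tᵢ·10^(Lᵢ/10) = 2.3·10^(92/10) + 4.7·10^(83/10) + 4.7·10^(65/10) + 2·10^(79/10) = 4.757e+09.
L_eq = 10·log₁₀(4.757e+09/13.7) = 85.41 dB.

85.4 dB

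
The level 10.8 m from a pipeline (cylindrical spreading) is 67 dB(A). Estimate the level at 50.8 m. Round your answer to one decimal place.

Line-source attenuation: ΔL = 10·log₁₀(r₂/r₁) = 10·log₁₀(50.8/10.8) = 6.724 dB.
L₂ = 67 − 10·log₁₀(50.8/10.8) = 67 − 6.724 = 60.28 dB(A).

60.3 dB(A)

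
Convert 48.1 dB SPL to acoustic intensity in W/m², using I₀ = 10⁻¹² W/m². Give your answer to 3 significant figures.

6.46e-08 W/m²

I/I₀ = 10^(48.1/10) = 6.457e+04, so I = 6.457e+04 × 10⁻¹² W/m².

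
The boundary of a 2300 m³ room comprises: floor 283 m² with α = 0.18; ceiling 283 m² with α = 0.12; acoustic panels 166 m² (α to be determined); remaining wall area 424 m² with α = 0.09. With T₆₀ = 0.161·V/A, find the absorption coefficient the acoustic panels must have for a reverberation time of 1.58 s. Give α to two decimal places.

A = 0.161·V/T₆₀ = 0.161·2300/1.58 = 234.37 m² sabins.
Absorption from the other surfaces = 283·0.18 + 283·0.12 + 424·0.09 = 123.06 m², so the acoustic panels must supply 111.31 m² over 166 m².
α = 111.31/166 = 0.671.

0.67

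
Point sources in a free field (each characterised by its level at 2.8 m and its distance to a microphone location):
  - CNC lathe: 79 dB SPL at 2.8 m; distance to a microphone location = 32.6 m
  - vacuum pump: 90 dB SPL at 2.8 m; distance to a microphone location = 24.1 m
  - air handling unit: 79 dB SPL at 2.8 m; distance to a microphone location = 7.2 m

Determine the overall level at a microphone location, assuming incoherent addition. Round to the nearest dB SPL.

First find each source's level at the receiver (point-source: −20·log₁₀(r/r_ref)), then combine on an intensity basis.
CNC lathe: 79 − 20·log₁₀(32.6/2.8) = 79 − 21.32 = 57.68 dB SPL.
vacuum pump: 90 − 20·log₁₀(24.1/2.8) = 90 − 18.70 = 71.30 dB SPL.
air handling unit: 79 − 20·log₁₀(7.2/2.8) = 79 − 8.20 = 70.80 dB SPL.
Σ 10^(L/10) = 2.610e+07 → L_total = 10·log₁₀(2.610e+07) = 74.17 dB SPL.

74 dB SPL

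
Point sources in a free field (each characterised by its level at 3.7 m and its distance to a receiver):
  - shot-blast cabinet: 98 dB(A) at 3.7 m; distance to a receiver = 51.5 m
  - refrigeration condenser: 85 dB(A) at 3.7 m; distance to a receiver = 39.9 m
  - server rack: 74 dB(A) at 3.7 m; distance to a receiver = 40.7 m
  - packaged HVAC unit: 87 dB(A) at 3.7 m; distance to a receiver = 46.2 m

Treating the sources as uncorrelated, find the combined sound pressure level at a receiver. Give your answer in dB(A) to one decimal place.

Propagate each source to the receiver with L = L_ref − 20·log₁₀(r/r_ref), then add intensities.
shot-blast cabinet: 98 − 20·log₁₀(51.5/3.7) = 98 − 22.87 = 75.13 dB(A).
refrigeration condenser: 85 − 20·log₁₀(39.9/3.7) = 85 − 20.66 = 64.34 dB(A).
server rack: 74 − 20·log₁₀(40.7/3.7) = 74 − 20.83 = 53.17 dB(A).
packaged HVAC unit: 87 − 20·log₁₀(46.2/3.7) = 87 − 21.93 = 65.07 dB(A).
Σ 10^(L/10) = 3.871e+07 → L_total = 10·log₁₀(3.871e+07) = 75.88 dB(A).

75.9 dB(A)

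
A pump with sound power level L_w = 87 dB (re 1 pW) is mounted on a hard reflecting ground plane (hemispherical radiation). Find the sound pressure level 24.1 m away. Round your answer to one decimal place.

The power spreads over a hemisphere of area 2π·r², so L_p = L_w − 10·log₁₀(2π·r²).
2π·r² = 3649 m², 10·log₁₀ of that is 35.622 dB.
L_p = 87 − 35.622 = 51.38 dB.

51.4 dB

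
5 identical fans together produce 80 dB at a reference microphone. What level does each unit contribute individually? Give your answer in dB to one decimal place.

For N identical incoherent sources L_total = L₁ + 10·log₁₀ N, so L₁ = 80 − 10·log₁₀(5) = 80 − 6.990.

73.0 dB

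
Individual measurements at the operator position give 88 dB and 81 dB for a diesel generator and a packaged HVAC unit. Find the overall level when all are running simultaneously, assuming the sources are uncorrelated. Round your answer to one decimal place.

For uncorrelated sources the intensities add, so convert each level to linear form, sum, and take 10·log₁₀ of the total.
Σ 10^(L/10) = 10^(88/10) + 10^(81/10) = 7.568e+08.
L_total = 10·log₁₀(7.568e+08) = 88.79 dB.

88.8 dB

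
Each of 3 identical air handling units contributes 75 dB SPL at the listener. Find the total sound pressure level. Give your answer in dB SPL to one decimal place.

79.8 dB SPL

L_total = L₁ + 10·log₁₀ N for N identical incoherent sources.
L_total = 75 + 10·log₁₀(3) = 75 + 4.771 = 79.77 dB SPL.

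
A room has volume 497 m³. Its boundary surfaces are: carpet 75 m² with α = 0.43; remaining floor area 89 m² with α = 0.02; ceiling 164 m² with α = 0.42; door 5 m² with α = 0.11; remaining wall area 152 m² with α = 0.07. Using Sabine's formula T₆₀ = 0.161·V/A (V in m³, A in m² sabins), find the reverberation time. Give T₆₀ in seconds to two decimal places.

0.70 s

A = Σ Sᵢαᵢ = 75·0.43 + 89·0.02 + 164·0.42 + 5·0.11 + 152·0.07 = 114.10 m².
T₆₀ = 0.161 × 497 / 114.10 = 0.701 s.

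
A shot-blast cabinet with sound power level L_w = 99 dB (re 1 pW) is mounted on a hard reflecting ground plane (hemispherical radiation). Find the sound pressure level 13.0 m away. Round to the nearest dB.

69 dB

Free-field hemispherical radiation: L_p = L_w − 10·log₁₀(2π·r²), r = 13.0 m.
2π·r² = 1062 m², 10·log₁₀ of that is 30.261 dB.
L_p = 99 − 30.261 = 68.74 dB.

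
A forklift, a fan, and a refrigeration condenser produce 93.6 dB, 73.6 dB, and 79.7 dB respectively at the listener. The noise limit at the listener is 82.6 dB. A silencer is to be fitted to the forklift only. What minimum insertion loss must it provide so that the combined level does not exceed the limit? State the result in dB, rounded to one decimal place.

15.4 dB

The untreated sources together contribute 10^(73.6/10) + 10^(79.7/10) = 1.162e+08, i.e. 80.65 dB.
To meet 82.6 dB overall, the treated forklift may contribute at most 10^(82.6/10) − 1.162e+08 = 6.574e+07, i.e. 78.18 dB.
Required insertion loss = 93.6 − 78.18 = 15.42 dB.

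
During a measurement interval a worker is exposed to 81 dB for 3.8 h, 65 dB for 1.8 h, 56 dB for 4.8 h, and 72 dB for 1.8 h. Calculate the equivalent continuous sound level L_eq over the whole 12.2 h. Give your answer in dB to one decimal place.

The energy average is taken in the linear domain: L_eq = 10·log₁₀[(Σ tᵢ·10^(Lᵢ/10))/T], T = 12.2 h.
Σ tᵢ·10^(Lᵢ/10) = 3.8·10^(81/10) + 1.8·10^(65/10) + 4.8·10^(56/10) + 1.8·10^(72/10) = 5.145e+08.
L_eq = 10·log₁₀(5.145e+08/12.2) = 76.25 dB.

76.3 dB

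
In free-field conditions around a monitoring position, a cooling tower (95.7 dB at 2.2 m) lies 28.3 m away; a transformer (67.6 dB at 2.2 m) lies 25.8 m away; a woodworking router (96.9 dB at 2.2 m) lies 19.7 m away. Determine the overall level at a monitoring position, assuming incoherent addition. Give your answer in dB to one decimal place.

79.2 dB

Apply inverse-square spreading to bring every level to the receiver, then sum 10^(L/10).
cooling tower: 95.7 − 20·log₁₀(28.3/2.2) = 95.7 − 22.19 = 73.51 dB.
transformer: 67.6 − 20·log₁₀(25.8/2.2) = 67.6 − 21.38 = 46.22 dB.
woodworking router: 96.9 − 20·log₁₀(19.7/2.2) = 96.9 − 19.04 = 77.86 dB.
Σ 10^(L/10) = 8.358e+07 → L_total = 10·log₁₀(8.358e+07) = 79.22 dB.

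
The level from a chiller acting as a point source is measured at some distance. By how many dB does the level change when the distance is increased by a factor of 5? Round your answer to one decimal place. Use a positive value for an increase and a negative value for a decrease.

A point source loses 6 dB per doubling of distance; generally ΔL = −20·log₁₀(r₂/r₁).
ΔL = −20·log₁₀(5) = -13.98 dB.

-14.0 dB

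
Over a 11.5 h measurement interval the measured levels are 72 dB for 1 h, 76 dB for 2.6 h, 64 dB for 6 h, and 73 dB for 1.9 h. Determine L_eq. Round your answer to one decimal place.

71.8 dB

Weight each interval's intensity by its duration and average over T = 11.5 h:
Σ tᵢ·10^(Lᵢ/10) = 1·10^(72/10) + 2.6·10^(76/10) + 6·10^(64/10) + 1.9·10^(73/10) = 1.723e+08.
L_eq = 10·log₁₀(1.723e+08/11.5) = 71.76 dB.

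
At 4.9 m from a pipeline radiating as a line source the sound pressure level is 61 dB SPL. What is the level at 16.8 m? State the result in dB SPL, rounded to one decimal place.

Cylindrical spreading from a line source gives a 10·log₁₀(r₂/r₁) drop.
L₂ = 61 − 10·log₁₀(16.8/4.9) = 61 − 5.351 = 55.65 dB SPL.

55.6 dB SPL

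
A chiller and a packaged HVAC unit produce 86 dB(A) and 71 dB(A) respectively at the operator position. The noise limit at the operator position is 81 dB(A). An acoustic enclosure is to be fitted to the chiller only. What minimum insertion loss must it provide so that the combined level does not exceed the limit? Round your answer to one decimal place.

5.5 dB

Fixed contribution from the other source: Σ 10^(L/10) = 10^(71/10) = 1.259e+07 (71.00 dB(A)).
To meet 81 dB(A) overall, the treated chiller may contribute at most 10^(81/10) − 1.259e+07 = 1.133e+08, i.e. 80.54 dB(A).
Required insertion loss = 86 − 80.54 = 5.46 dB.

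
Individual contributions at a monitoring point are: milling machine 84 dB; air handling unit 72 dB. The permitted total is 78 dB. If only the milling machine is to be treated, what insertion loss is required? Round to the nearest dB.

7 dB

Fixed contribution from the other source: Σ 10^(L/10) = 10^(72/10) = 1.585e+07 (72.00 dB).
The limit corresponds to 10^(78/10) = 6.310e+07; subtracting the fixed part leaves 4.725e+07 for the milling machine, i.e. 76.74 dB.
So the milling machine must be reduced from 84 to 76.74 dB: IL = 7.26 dB.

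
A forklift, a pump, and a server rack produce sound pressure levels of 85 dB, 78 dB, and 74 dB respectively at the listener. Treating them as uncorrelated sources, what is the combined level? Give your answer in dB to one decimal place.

For uncorrelated sources the intensities add, so convert each level to linear form, sum, and take 10·log₁₀ of the total.
Σ 10^(L/10) = 10^(85/10) + 10^(78/10) + 10^(74/10) = 4.044e+08.
L_total = 10·log₁₀(4.044e+08) = 86.07 dB.

86.1 dB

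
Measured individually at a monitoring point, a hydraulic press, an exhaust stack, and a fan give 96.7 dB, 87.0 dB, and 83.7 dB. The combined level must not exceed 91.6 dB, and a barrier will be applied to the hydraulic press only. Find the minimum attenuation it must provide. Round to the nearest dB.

8 dB

The untreated sources together contribute 10^(87.0/10) + 10^(83.7/10) = 7.356e+08, i.e. 88.67 dB.
To meet 91.6 dB overall, the treated hydraulic press may contribute at most 10^(91.6/10) − 7.356e+08 = 7.098e+08, i.e. 88.51 dB.
So the hydraulic press must be reduced from 96.7 to 88.51 dB: IL = 8.19 dB.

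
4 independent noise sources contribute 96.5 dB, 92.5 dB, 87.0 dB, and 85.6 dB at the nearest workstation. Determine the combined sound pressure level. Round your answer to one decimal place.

98.5 dB

For uncorrelated sources the intensities add, so convert each level to linear form, sum, and take 10·log₁₀ of the total.
Σ 10^(L/10) = 10^(96.5/10) + 10^(92.5/10) + 10^(87.0/10) + 10^(85.6/10) = 7.109e+09.
L_total = 10·log₁₀(7.109e+09) = 98.52 dB.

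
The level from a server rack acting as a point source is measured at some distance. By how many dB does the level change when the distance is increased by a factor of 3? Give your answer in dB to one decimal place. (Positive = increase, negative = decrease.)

-9.5 dB

A point source loses 6 dB per doubling of distance; generally ΔL = −20·log₁₀(r₂/r₁).
ΔL = −20·log₁₀(3) = -9.54 dB.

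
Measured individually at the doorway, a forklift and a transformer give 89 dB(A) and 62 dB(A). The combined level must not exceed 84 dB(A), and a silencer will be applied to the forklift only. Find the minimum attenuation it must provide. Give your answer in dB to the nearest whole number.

5 dB

The untreated sources together contribute 10^(62/10) = 1.585e+06, i.e. 62.00 dB(A).
The limit corresponds to 10^(84/10) = 2.512e+08; subtracting the fixed part leaves 2.496e+08 for the forklift, i.e. 83.97 dB(A).
So the forklift must be reduced from 89 to 83.97 dB(A): IL = 5.03 dB.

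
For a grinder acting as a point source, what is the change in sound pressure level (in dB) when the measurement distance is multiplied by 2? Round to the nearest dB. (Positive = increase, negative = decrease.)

-6 dB

Point-source spreading: ΔL = −20·log₁₀(r₂/r₁).
ΔL = −20·log₁₀(2) = -6.02 dB.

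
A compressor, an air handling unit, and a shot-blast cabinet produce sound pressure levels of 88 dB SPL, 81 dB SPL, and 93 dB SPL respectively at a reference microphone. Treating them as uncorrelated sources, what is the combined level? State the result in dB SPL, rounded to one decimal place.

Incoherent sources combine by intensity addition: L_total = 10·log₁₀(Σ 10^(L_i/10)).
Σ 10^(L/10) = 10^(88/10) + 10^(81/10) + 10^(93/10) = 2.752e+09.
L_total = 10·log₁₀(2.752e+09) = 94.40 dB SPL.

94.4 dB SPL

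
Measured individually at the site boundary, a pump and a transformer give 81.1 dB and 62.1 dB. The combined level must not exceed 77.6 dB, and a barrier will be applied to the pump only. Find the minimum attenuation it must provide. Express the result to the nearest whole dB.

4 dB

Everything except the pump sums to 10^(62.1/10) = 1.622e+06 in linear terms, 62.10 dB.
To meet 77.6 dB overall, the treated pump may contribute at most 10^(77.6/10) − 1.622e+06 = 5.592e+07, i.e. 77.48 dB.
Required insertion loss = 81.1 − 77.48 = 3.62 dB.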